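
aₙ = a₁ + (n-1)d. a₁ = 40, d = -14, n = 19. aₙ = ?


aₙ = a₁ + (n-1)d
= 40 + (19-1)×-14
= 40 - 252
= -212

a_19 = -212


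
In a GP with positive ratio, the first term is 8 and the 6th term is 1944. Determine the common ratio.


r^(n-1) = aₙ/a₁
r^5 = 1944/8 = 243
r = 243^(1/5)
= 3

r = 3


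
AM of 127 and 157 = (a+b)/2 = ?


AM = (127 + 157)/2 = 284/2 = 142

AM = 142


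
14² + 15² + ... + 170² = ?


Σₖ₌14^170 k² = Σₖ₌₁^170 k² − Σₖ₌₁^13 k²
= 170·171·341/6 − 13·14·27/6
= 1652145 − 819 = 1651326

Σk² = 1651326


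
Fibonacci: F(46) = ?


Fibonacci sequence: 1, 1, 2, 3, 5, 8, 13, 21, 34, 55, 89, ...
F(46) = 1836311903

F(46) = 1836311903


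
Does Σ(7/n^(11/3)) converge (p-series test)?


p-series test: Σ c/n^p converges if p > 1, diverges if p ≤ 1 (constant c > 0 doesn't affect convergence).
p = 11/3
11/3 > 1 → CONVERGES

Converges (p = 11/3 > 1)


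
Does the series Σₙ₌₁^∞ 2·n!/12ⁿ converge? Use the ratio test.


aₙ = 2·n!/12^n
a_{n+1}/aₙ = (n+1)!/12^(n+1) × 12^n/n!  (constant 2 cancels)
= (n+1)/12
L = lim(n→∞) (n+1)/12 = ∞
L > 1 → series DIVERGES

Diverges (ratio test: L = ∞ > 1)


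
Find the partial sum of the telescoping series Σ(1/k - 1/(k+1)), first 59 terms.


Telescoping: adjacent terms cancel.
= 1/1 - 1/60
= 1 - 1/60 = 59/60

Sum = 59/60


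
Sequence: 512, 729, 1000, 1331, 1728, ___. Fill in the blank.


Pattern: perfect cubes: n³
Terms: 512, 729, 1000, 1331, 1728
Next term = 2197

Next term = 2197


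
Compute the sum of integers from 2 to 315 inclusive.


Σₖ₌2^315 k = Σₖ₌₁^315 k − Σₖ₌₁^1 k
= 315·316/2 − 1·2/2
= 49770 − 1 = 49769

Σk = 49769


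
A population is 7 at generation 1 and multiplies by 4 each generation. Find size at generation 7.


aₙ = a₁·r^(n-1)
= 7×4^6
= 7×4096
= 28672

a_7 = 28672


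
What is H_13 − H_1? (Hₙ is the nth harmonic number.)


Σₖ₌2^13 1/k = 1/2 + 1/3 + 1/4 + ... + 1/13
= 785633/360360
≈ 2.1801

Sum = 785633/360360 ≈ 2.1801


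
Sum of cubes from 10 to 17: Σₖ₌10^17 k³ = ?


Σₖ₌10^17 k³ = [17·18/2]² − [9·10/2]²
= 23409 − 2025 = 21384

Σk³ = 21384


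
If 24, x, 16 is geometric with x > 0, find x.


GM = √(24×16) = √384 = 19.5959

GM = 19.5959


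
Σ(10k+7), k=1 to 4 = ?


Σ(10k+7) = 10·Σk + 7·n
= 10·10 + 7·4
= 100 + 28 = 128

Σ = 128


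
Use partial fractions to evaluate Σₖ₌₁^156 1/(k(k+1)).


1/(k(k+1)) = 1/k - 1/(k+1) (partial fractions)
Telescoping: Σ = 1 - 1/157 = 156/157

Sum = 156/157


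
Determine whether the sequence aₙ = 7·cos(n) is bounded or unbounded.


For all n, -1 ≤ cos(n) ≤ 1, so -7 ≤ 7·cos(n) ≤ 7
Lower bound: -7, Upper bound: 7
The sequence IS bounded

Bounded (-7 ≤ aₙ ≤ 7)


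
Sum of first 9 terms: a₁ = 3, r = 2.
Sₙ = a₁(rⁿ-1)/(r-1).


Sₙ = 3×(2^9 - 1)/(2 - 1)
= 3×(512 - 1)/1
= 3×511/1
= 1533

S_9 = 1533


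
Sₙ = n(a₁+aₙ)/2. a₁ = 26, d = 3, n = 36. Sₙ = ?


aₙ = 26 + (36-1)×3 = 131
Sₙ = n(a₁+aₙ)/2 = 36×(26+131)/2
= 36×157/2 = 2826

S_36 = 2826


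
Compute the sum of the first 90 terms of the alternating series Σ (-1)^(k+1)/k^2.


S = 1 - 1/4 + 1/9 - 1/16 + 1/25 - 1/36 + 1/49 - 1/64 ± ...
= 0.8224
(Full series converges to +π²/12 ≈ +0.8225)

S_90 = 0.8224


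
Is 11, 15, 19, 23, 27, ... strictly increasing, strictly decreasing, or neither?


Differences: 4, 4, 4, 4
All differences > 0 → strictly INCREASING

Monotonically increasing


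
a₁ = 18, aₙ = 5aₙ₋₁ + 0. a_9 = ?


Computing step by step:
a_1 = 18
a_2 = 90
a_3 = 450
a_4 = 2250
a_5 = 11250
a_6 = 56250
a_7 = 281250
a_8 = 1406250
a_9 = 7031250


a_9 = 7031250


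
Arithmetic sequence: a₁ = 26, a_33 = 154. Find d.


d = (aₙ - a₁)/(n-1)
= (154 - 26)/(33-1)
= 128/32 = 4

d = 4


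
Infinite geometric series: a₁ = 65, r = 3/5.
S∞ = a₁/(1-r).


S∞ = a₁/(1-r) = 65/(1 - 3/5)
= 65/(2/5)
= 325/2

S∞ = 325/2


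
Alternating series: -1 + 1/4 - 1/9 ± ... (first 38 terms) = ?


S = -1 + 1/4 - 1/9 + 1/16 - 1/25 + 1/36 - 1/49 + 1/64 ± ...
= -0.8221
(Full series converges to -π²/12 ≈ -0.8225)

S_38 = -0.8221


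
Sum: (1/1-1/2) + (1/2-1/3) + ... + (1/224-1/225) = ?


Telescoping: adjacent terms cancel.
= 1/1 - 1/225
= 1 - 1/225 = 224/225

Sum = 224/225


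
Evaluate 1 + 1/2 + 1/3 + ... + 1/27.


H_27 = 1/1 + 1/2 + 1/3 + ... + 1/27
= 312536252003/80313433200
≈ 3.8915

H_27 = 312536252003/80313433200 ≈ 3.8915


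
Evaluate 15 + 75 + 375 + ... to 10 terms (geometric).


Sₙ = 15×(5^10 - 1)/(5 - 1)
= 15×(9765625 - 1)/4
= 15×9765624/4
= 36621090

S_10 = 36621090


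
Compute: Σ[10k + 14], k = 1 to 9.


Σ(10k+14) = 10·Σk + 14·n
= 10·45 + 14·9
= 450 + 126 = 576

Σ = 576


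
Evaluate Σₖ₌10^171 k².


Σₖ₌10^171 k² = Σₖ₌₁^171 k² − Σₖ₌₁^9 k²
= 171·172·343/6 − 9·10·19/6
= 1681386 − 285 = 1681101

Σk² = 1681101


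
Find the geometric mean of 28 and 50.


GM = √(28×50) = √1400 = 37.4166

GM = 37.4166


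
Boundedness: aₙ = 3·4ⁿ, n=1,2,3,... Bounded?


aₙ = 3·4ⁿ → as n→∞, aₙ→∞ (since base 4 > 1)
No finite upper bound exists
The sequence is UNBOUNDED

Unbounded (aₙ → ∞ as n → ∞)


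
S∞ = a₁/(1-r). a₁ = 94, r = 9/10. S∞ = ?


S∞ = a₁/(1-r) = 94/(1 - 9/10)
= 94/(1/10)
= 940

S∞ = 940


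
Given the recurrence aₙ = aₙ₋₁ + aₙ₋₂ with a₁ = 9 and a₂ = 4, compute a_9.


Computing iteratively: 9, 4, 13, 17, 30, 47, 77, 124, 201
a_9 = 201

a_9 = 201


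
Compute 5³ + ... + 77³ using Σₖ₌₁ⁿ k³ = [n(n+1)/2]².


Σₖ₌5^77 k³ = [77·78/2]² − [4·5/2]²
= 9018009 − 100 = 9017909

Σk³ = 9017909


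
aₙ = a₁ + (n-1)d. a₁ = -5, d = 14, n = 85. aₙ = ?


aₙ = a₁ + (n-1)d
= -5 + (85-1)×14
= -5 + 1176
= 1171

a_85 = 1171


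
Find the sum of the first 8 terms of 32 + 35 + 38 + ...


aₙ = 32 + (8-1)×3 = 53
Sₙ = n(a₁+aₙ)/2 = 8×(32+53)/2
= 8×85/2 = 340

S_8 = 340


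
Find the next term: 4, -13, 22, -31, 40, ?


Pattern: alternating sign, magnitude arithmetic (d=9)
Terms: 4, -13, 22, -31, 40
Next term = -49

Next term = -49


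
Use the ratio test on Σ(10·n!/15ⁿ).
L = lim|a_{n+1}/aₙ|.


aₙ = 10·n!/15^n
a_{n+1}/aₙ = (n+1)!/15^(n+1) × 15^n/n!  (constant 10 cancels)
= (n+1)/15
L = lim(n→∞) (n+1)/15 = ∞
L > 1 → series DIVERGES

Diverges (ratio test: L = ∞ > 1)


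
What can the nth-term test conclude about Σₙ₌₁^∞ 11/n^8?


lim(n→∞) 11/n^8 = 0
lim aₙ = 0 → nth-term test is INCONCLUSIVE
(Need other tests; this is actually a convergent p-series with p=8 > 1)

Inconclusive (lim aₙ = 0; need another test)


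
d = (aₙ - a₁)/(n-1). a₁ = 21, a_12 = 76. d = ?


d = (aₙ - a₁)/(n-1)
= (76 - 21)/(12-1)
= 55/11 = 5

d = 5


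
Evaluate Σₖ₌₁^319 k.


n(n+1)/2 = 319×320/2 = 102080/2 = 51040

Σk = 51040


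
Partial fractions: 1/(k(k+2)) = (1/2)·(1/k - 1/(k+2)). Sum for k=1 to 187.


1/(k(k+2)) = (1/2)·(1/k - 1/(k+2)) (partial fractions)
Telescoping: Σ = (1/2)·(1 + 1/2 - 1/188 - 1/189) = 52921/71064

Sum = 52921/71064


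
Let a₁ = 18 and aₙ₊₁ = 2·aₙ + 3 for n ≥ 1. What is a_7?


Computing step by step:
a_1 = 18
a_2 = 39
a_3 = 81
a_4 = 165
a_5 = 333
a_6 = 669
a_7 = 1341


a_7 = 1341


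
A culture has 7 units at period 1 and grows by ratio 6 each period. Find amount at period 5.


aₙ = a₁·r^(n-1)
= 7×6^4
= 7×1296
= 9072

a_5 = 9072


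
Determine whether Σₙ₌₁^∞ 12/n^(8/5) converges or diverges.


p-series test: Σ c/n^p converges if p > 1, diverges if p ≤ 1 (constant c > 0 doesn't affect convergence).
p = 8/5
8/5 > 1 → CONVERGES

Converges (p = 8/5 > 1)


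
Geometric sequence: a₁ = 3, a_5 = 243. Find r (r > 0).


r^(n-1) = aₙ/a₁
r^4 = 243/3 = 81
r = 81^(1/4)
= ±3; taking r > 0 gives r = 3

r = 3


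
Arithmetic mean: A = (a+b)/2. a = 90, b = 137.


AM = (90 + 137)/2 = 227/2 = 113.5

AM = 113.5


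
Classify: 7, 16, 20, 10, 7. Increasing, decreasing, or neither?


Differences: 9, 4, -10, -3
Difference at position 1 is +9 (> 0) but position 3 is -10 (< 0) — sequence both rises and falls
→ NOT monotonic

Not monotonic


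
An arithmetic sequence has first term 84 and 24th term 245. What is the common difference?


d = (aₙ - a₁)/(n-1)
= (245 - 84)/(24-1)
= 161/23 = 7

d = 7


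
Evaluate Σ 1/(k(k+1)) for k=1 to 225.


1/(k(k+1)) = 1/k - 1/(k+1) (partial fractions)
Telescoping: Σ = 1 - 1/226 = 225/226

Sum = 225/226


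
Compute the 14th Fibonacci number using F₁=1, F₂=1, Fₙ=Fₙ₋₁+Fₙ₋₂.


Fibonacci sequence: 1, 1, 2, 3, 5, 8, 13, 21, 34, 55, 89, ...
F(14) = 377

F(14) = 377


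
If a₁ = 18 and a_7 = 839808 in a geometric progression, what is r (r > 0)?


r^(n-1) = aₙ/a₁
r^6 = 839808/18 = 46656
r = 46656^(1/6)
= ±6; taking r > 0 gives r = 6

r = 6


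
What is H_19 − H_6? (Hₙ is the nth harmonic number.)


Σₖ₌7^19 1/k = 1/7 + 1/8 + 1/9 + ... + 1/19
= 17036375/15519504
≈ 1.0977

Sum = 17036375/15519504 ≈ 1.0977


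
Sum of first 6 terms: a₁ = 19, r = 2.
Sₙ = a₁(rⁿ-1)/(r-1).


Sₙ = 19×(2^6 - 1)/(2 - 1)
= 19×(64 - 1)/1
= 19×63/1
= 1197

S_6 = 1197


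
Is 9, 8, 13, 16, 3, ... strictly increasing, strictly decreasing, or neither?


Differences: -1, 5, 3, -13
Difference at position 2 is +5 (> 0) but position 1 is -1 (< 0) — sequence both rises and falls
→ NOT monotonic

Not monotonic


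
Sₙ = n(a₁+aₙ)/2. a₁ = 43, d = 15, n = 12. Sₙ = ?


aₙ = 43 + (12-1)×15 = 208
Sₙ = n(a₁+aₙ)/2 = 12×(43+208)/2
= 12×251/2 = 1506

S_12 = 1506


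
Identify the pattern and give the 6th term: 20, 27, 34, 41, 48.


Pattern: arithmetic (d=7)
Terms: 20, 27, 34, 41, 48
Next term = 55

Next term = 55


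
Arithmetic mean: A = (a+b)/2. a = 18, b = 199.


AM = (18 + 199)/2 = 217/2 = 108.5

AM = 108.5


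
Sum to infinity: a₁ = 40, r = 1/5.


S∞ = a₁/(1-r) = 40/(1 - 1/5)
= 40/(4/5)
= 50

S∞ = 50


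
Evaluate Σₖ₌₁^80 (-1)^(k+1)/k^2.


S = 1 - 1/4 + 1/9 - 1/16 + 1/25 - 1/36 + 1/49 - 1/64 ± ...
= 0.8224
(Full series converges to +π²/12 ≈ +0.8225)

S_80 = 0.8224


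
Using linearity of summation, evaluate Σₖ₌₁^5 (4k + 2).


Σ(4k+2) = 4·Σk + 2·n
= 4·15 + 2·5
= 60 + 10 = 70

Σ = 70


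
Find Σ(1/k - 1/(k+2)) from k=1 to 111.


Telescoping with gap 2: two head and two tail terms survive.
= (1 + 1/2) - (1/112 + 1/113)
= 3/2 - 1/112 - 1/113 = 18759/12656

Sum = 18759/12656


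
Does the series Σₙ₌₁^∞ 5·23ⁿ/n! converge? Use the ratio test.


aₙ = 5·23^n/n!
a_{n+1}/aₙ = 23^(n+1)/(n+1)! × n!/23^n  (constant 5 cancels)
= 23/(n+1)
L = lim(n→∞) 23/(n+1) = 0
L < 1 → series CONVERGES

Converges (ratio test: L = 0 < 1)


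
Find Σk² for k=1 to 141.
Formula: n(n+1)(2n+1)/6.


n = 141
n(n+1)(2n+1)/6 = 141×142×283/6
= 5666226/6 = 944371

Σk² = 944371


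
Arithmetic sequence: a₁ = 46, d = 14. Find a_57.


aₙ = a₁ + (n-1)d
= 46 + (57-1)×14
= 46 + 784
= 830

a_57 = 830


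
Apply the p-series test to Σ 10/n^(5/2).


p-series test: Σ c/n^p converges if p > 1, diverges if p ≤ 1 (constant c > 0 doesn't affect convergence).
p = 5/2
5/2 > 1 → CONVERGES

Converges (p = 5/2 > 1)


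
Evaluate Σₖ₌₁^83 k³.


n(n+1)/2 = 83×84/2 = 3486
Σk³ = 3486² = 12152196

Σk³ = 12152196


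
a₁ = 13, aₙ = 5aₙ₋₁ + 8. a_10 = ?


Computing step by step:
a_1 = 13
a_2 = 73
a_3 = 373
a_4 = 1873
a_5 = 9373
a_6 = 46873
a_7 = 234373
a_8 = 1171873
a_9 = 5859373
a_10 = 29296873


a_10 = 29296873


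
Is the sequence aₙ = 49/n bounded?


a₁ = 49, a₂ = 49/2, a₃ = 49/3, ...
0 < aₙ ≤ 49 for all n ≥ 1
Lower bound: 0, Upper bound: 49
The sequence IS bounded

Bounded (0 < aₙ ≤ 49)


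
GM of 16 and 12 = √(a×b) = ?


GM = √(16×12) = √192 = 13.8564

GM = 13.8564


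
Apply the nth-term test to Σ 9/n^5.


lim(n→∞) 9/n^5 = 0
lim aₙ = 0 → nth-term test is INCONCLUSIVE
(Need other tests; this is actually a convergent p-series with p=5 > 1)

Inconclusive (lim aₙ = 0; need another test)


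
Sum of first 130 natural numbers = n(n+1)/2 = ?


n(n+1)/2 = 130×131/2 = 17030/2 = 8515

Σk = 8515


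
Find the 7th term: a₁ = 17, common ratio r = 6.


aₙ = a₁·r^(n-1)
= 17×6^6
= 17×46656
= 793152

a_7 = 793152


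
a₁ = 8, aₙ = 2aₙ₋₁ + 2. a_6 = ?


Computing step by step:
a_1 = 8
a_2 = 18
a_3 = 38
a_4 = 78
a_5 = 158
a_6 = 318


a_6 = 318


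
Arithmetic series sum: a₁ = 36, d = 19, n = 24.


aₙ = 36 + (24-1)×19 = 473
Sₙ = n(a₁+aₙ)/2 = 24×(36+473)/2
= 24×509/2 = 6108

S_24 = 6108


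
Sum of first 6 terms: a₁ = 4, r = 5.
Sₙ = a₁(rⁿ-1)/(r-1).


Sₙ = 4×(5^6 - 1)/(5 - 1)
= 4×(15625 - 1)/4
= 4×15624/4
= 15624

S_6 = 15624


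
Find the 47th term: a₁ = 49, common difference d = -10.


aₙ = a₁ + (n-1)d
= 49 + (47-1)×-10
= 49 - 460
= -411

a_47 = -411


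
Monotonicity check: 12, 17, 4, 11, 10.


Differences: 5, -13, 7, -1
Difference at position 1 is +5 (> 0) but position 2 is -13 (< 0) — sequence both rises and falls
→ NOT monotonic

Not monotonic


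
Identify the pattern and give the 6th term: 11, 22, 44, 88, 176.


Pattern: geometric (r=2)
Terms: 11, 22, 44, 88, 176
Next term = 352

Next term = 352


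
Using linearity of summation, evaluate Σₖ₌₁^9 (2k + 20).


Σ(2k+20) = 2·Σk + 20·n
= 2·45 + 20·9
= 90 + 180 = 270

Σ = 270


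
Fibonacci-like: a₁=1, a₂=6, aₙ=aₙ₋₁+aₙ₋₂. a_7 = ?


Computing iteratively: 1, 6, 7, 13, 20, 33, 53
a_7 = 53

a_7 = 53


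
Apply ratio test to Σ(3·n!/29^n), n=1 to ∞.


aₙ = 3·n!/29^n
a_{n+1}/aₙ = (n+1)!/29^(n+1) × 29^n/n!  (constant 3 cancels)
= (n+1)/29
L = lim(n→∞) (n+1)/29 = ∞
L > 1 → series DIVERGES

Diverges (ratio test: L = ∞ > 1)


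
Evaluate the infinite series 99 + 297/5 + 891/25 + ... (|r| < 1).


S∞ = a₁/(1-r) = 99/(1 - 3/5)
= 99/(2/5)
= 495/2

S∞ = 495/2


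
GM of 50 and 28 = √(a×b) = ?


GM = √(50×28) = √1400 = 37.4166

GM = 37.4166


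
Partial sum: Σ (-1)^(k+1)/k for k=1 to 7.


S = 1 - 1/2 + 1/3 - 1/4 + 1/5 - 1/6 + 1/7
= 0.7595
(Full series converges to +ln(2) ≈ +0.6931)

S_7 = 0.7595


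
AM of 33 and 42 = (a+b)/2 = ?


AM = (33 + 42)/2 = 75/2 = 37.5

AM = 37.5


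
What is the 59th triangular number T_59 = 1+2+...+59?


n(n+1)/2 = 59×60/2 = 3540/2 = 1770

Σk = 1770


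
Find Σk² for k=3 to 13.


Σₖ₌3^13 k² = Σₖ₌₁^13 k² − Σₖ₌₁^2 k²
= 13·14·27/6 − 2·3·5/6
= 819 − 5 = 814

Σk² = 814


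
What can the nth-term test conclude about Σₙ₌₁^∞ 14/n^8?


lim(n→∞) 14/n^8 = 0
lim aₙ = 0 → nth-term test is INCONCLUSIVE
(Need other tests; this is actually a convergent p-series with p=8 > 1)

Inconclusive (lim aₙ = 0; need another test)


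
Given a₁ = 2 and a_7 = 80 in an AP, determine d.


d = (aₙ - a₁)/(n-1)
= (80 - 2)/(7-1)
= 78/6 = 13

d = 13


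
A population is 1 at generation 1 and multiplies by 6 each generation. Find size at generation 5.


aₙ = a₁·r^(n-1)
= 1×6^4
= 1×1296
= 1296

a_5 = 1296


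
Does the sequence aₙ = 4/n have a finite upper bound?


a₁ = 4, a₂ = 4/2, a₃ = 4/3, ...
0 < aₙ ≤ 4 for all n ≥ 1
Lower bound: 0, Upper bound: 4
The sequence IS bounded

Bounded (0 < aₙ ≤ 4)


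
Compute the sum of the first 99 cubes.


n(n+1)/2 = 99×100/2 = 4950
Σk³ = 4950² = 24502500

Σk³ = 24502500


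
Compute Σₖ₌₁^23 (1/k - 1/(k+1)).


Telescoping: adjacent terms cancel.
= 1/1 - 1/24
= 1 - 1/24 = 23/24

Sum = 23/24


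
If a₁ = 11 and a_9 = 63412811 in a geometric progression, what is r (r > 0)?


r^(n-1) = aₙ/a₁
r^8 = 63412811/11 = 5764801
r = 5764801^(1/8)
= ±7; taking r > 0 gives r = 7

r = 7


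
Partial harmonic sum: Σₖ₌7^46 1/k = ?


Σₖ₌7^46 1/k = 1/7 + 1/8 + 1/9 + ... + 1/46
= 2646483413479779667/1345655451257488800
≈ 1.9667

Sum = 2646483413479779667/1345655451257488800 ≈ 1.9667


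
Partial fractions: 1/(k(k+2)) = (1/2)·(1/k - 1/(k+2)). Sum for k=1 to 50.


1/(k(k+2)) = (1/2)·(1/k - 1/(k+2)) (partial fractions)
Telescoping: Σ = (1/2)·(1 + 1/2 - 1/51 - 1/52) = 3875/5304

Sum = 3875/5304


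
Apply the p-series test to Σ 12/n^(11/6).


p-series test: Σ c/n^p converges if p > 1, diverges if p ≤ 1 (constant c > 0 doesn't affect convergence).
p = 11/6
11/6 > 1 → CONVERGES

Converges (p = 11/6 > 1)


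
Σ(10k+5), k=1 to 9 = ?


Σ(10k+5) = 10·Σk + 5·n
= 10·45 + 5·9
= 450 + 45 = 495

Σ = 495


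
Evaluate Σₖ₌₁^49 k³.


n(n+1)/2 = 49×50/2 = 1225
Σk³ = 1225² = 1500625

Σk³ = 1500625


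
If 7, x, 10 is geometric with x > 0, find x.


GM = √(7×10) = √70 = 8.3666

GM = 8.3666


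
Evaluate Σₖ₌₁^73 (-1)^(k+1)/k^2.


S = 1 - 1/4 + 1/9 - 1/16 + 1/25 - 1/36 + 1/49 - 1/64 ± ...
= 0.8226
(Full series converges to +π²/12 ≈ +0.8225)

S_73 = 0.8226


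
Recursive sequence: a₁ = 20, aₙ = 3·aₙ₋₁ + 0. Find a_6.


Computing step by step:
a_1 = 20
a_2 = 60
a_3 = 180
a_4 = 540
a_5 = 1620
a_6 = 4860


a_6 = 4860


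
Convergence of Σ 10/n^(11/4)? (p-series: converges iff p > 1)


p-series test: Σ c/n^p converges if p > 1, diverges if p ≤ 1 (constant c > 0 doesn't affect convergence).
p = 11/4
11/4 > 1 → CONVERGES

Converges (p = 11/4 > 1)


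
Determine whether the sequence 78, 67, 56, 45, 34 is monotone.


Differences: -11, -11, -11, -11
All differences < 0 → strictly DECREASING

Monotonically decreasing


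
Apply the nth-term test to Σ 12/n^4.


lim(n→∞) 12/n^4 = 0
lim aₙ = 0 → nth-term test is INCONCLUSIVE
(Need other tests; this is actually a convergent p-series with p=4 > 1)

Inconclusive (lim aₙ = 0; need another test)


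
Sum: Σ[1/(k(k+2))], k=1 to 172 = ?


1/(k(k+2)) = (1/2)·(1/k - 1/(k+2)) (partial fractions)
Telescoping: Σ = (1/2)·(1 + 1/2 - 1/173 - 1/174) = 22403/30102

Sum = 22403/30102


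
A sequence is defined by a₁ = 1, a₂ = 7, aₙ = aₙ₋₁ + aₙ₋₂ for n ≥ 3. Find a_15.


Computing iteratively: 1, 7, 8, 15, 23, 38, 61, 99, 160, 259, 419, 678, ...
a_15 = 2872

a_15 = 2872


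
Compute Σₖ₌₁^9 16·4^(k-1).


Sₙ = 16×(4^9 - 1)/(4 - 1)
= 16×(262144 - 1)/3
= 16×262143/3
= 1398096

S_9 = 1398096


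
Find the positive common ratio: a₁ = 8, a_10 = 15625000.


r^(n-1) = aₙ/a₁
r^9 = 15625000/8 = 1953125
r = 1953125^(1/9)
= 5

r = 5


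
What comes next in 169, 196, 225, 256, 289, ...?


Pattern: perfect squares: n²
Terms: 169, 196, 225, 256, 289
Next term = 324

Next term = 324


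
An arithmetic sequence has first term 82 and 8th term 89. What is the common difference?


d = (aₙ - a₁)/(n-1)
= (89 - 82)/(8-1)
= 7/7 = 1

d = 1


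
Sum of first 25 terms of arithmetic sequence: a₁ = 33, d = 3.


aₙ = 33 + (25-1)×3 = 105
Sₙ = n(a₁+aₙ)/2 = 25×(33+105)/2
= 25×138/2 = 1725

S_25 = 1725


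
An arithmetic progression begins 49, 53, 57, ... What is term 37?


aₙ = a₁ + (n-1)d
= 49 + (37-1)×4
= 49 + 144
= 193

a_37 = 193


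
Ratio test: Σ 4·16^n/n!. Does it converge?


aₙ = 4·16^n/n!
a_{n+1}/aₙ = 16^(n+1)/(n+1)! × n!/16^n  (constant 4 cancels)
= 16/(n+1)
L = lim(n→∞) 16/(n+1) = 0
L < 1 → series CONVERGES

Converges (ratio test: L = 0 < 1)


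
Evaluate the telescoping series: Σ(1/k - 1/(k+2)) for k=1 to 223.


Telescoping with gap 2: two head and two tail terms survive.
= (1 + 1/2) - (1/224 + 1/225)
= 3/2 - 1/224 - 1/225 = 75151/50400

Sum = 75151/50400


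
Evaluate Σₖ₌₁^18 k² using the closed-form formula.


n = 18
n(n+1)(2n+1)/6 = 18×19×37/6
= 12654/6 = 2109

Σk² = 2109


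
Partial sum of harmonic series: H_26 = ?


H_26 = 1/1 + 1/2 + 1/3 + ... + 1/26
= 34395742267/8923714800
≈ 3.8544

H_26 = 34395742267/8923714800 ≈ 3.8544


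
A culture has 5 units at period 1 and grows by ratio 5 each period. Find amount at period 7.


aₙ = a₁·r^(n-1)
= 5×5^6
= 5×15625
= 78125

a_7 = 78125


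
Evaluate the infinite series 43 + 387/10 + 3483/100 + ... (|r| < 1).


S∞ = a₁/(1-r) = 43/(1 - 9/10)
= 43/(1/10)
= 430

S∞ = 430


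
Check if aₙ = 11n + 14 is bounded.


aₙ = 11n + 14 → as n→∞, aₙ→∞
No finite upper bound exists
The sequence is UNBOUNDED

Unbounded (aₙ → ∞ as n → ∞)


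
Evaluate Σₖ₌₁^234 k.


n(n+1)/2 = 234×235/2 = 54990/2 = 27495

Σk = 27495


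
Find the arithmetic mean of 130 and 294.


AM = (130 + 294)/2 = 424/2 = 212

AM = 212


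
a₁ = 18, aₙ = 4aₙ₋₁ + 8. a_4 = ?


Computing step by step:
a_1 = 18
a_2 = 80
a_3 = 328
a_4 = 1320


a_4 = 1320


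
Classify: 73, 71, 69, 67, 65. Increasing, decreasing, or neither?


Differences: -2, -2, -2, -2
All differences < 0 → strictly DECREASING

Monotonically decreasing


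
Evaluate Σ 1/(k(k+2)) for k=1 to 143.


1/(k(k+2)) = (1/2)·(1/k - 1/(k+2)) (partial fractions)
Telescoping: Σ = (1/2)·(1 + 1/2 - 1/144 - 1/145) = 31031/41760

Sum = 31031/41760


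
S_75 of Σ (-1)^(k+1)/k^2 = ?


S = 1 - 1/4 + 1/9 - 1/16 + 1/25 - 1/36 + 1/49 - 1/64 ± ...
= 0.8226
(Full series converges to +π²/12 ≈ +0.8225)

S_75 = 0.8226


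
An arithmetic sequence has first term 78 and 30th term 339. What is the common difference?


d = (aₙ - a₁)/(n-1)
= (339 - 78)/(30-1)
= 261/29 = 9

d = 9


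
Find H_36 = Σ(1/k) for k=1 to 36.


H_36 = 1/1 + 1/2 + 1/3 + ... + 1/36
= 54801925434709/13127595717600
≈ 4.1746

H_36 = 54801925434709/13127595717600 ≈ 4.1746


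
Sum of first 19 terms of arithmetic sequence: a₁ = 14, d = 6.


aₙ = 14 + (19-1)×6 = 122
Sₙ = n(a₁+aₙ)/2 = 19×(14+122)/2
= 19×136/2 = 1292

S_19 = 1292


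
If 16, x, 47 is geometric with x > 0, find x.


GM = √(16×47) = √752 = 27.4226

GM = 27.4226


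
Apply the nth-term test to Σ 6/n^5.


lim(n→∞) 6/n^5 = 0
lim aₙ = 0 → nth-term test is INCONCLUSIVE
(Need other tests; this is actually a convergent p-series with p=5 > 1)

Inconclusive (lim aₙ = 0; need another test)


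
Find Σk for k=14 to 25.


Σₖ₌14^25 k = Σₖ₌₁^25 k − Σₖ₌₁^13 k
= 25·26/2 − 13·14/2
= 325 − 91 = 234

Σk = 234


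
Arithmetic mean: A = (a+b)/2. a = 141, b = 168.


AM = (141 + 168)/2 = 309/2 = 154.5

AM = 154.5


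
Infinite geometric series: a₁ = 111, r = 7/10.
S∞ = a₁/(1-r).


S∞ = a₁/(1-r) = 111/(1 - 7/10)
= 111/(3/10)
= 370

S∞ = 370


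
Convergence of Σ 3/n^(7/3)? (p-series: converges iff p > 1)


p-series test: Σ c/n^p converges if p > 1, diverges if p ≤ 1 (constant c > 0 doesn't affect convergence).
p = 7/3
7/3 > 1 → CONVERGES

Converges (p = 7/3 > 1)


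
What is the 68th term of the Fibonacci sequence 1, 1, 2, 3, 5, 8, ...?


Fibonacci sequence: 1, 1, 2, 3, 5, 8, 13, 21, 34, 55, 89, ...
F(68) = 72723460248141

F(68) = 72723460248141


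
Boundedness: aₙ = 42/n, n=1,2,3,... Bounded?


a₁ = 42, a₂ = 42/2, a₃ = 42/3, ...
0 < aₙ ≤ 42 for all n ≥ 1
Lower bound: 0, Upper bound: 42
The sequence IS bounded

Bounded (0 < aₙ ≤ 42)


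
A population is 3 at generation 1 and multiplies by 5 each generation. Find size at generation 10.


aₙ = a₁·r^(n-1)
= 3×5^9
= 3×1953125
= 5859375

a_10 = 5859375


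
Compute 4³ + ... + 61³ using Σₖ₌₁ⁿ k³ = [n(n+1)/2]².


Σₖ₌4^61 k³ = [61·62/2]² − [3·4/2]²
= 3575881 − 36 = 3575845

Σk³ = 3575845


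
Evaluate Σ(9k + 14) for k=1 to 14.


Σ(9k+14) = 9·Σk + 14·n
= 9·105 + 14·14
= 945 + 196 = 1141

Σ = 1141


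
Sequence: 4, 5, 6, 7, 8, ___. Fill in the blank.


Pattern: arithmetic (d=1)
Terms: 4, 5, 6, 7, 8
Next term = 9

Next term = 9


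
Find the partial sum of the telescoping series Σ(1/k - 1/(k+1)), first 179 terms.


Telescoping: adjacent terms cancel.
= 1/1 - 1/180
= 1 - 1/180 = 179/180

Sum = 179/180


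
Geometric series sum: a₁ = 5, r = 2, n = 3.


Sₙ = 5×(2^3 - 1)/(2 - 1)
= 5×(8 - 1)/1
= 5×7/1
= 35

S_3 = 35


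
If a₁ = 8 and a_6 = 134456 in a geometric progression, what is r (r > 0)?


r^(n-1) = aₙ/a₁
r^5 = 134456/8 = 16807
r = 16807^(1/5)
= 7

r = 7


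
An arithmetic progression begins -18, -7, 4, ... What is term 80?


aₙ = a₁ + (n-1)d
= -18 + (80-1)×11
= -18 + 869
= 851

a_80 = 851


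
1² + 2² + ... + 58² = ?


n = 58
n(n+1)(2n+1)/6 = 58×59×117/6
= 400374/6 = 66729

Σk² = 66729


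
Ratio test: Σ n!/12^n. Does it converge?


aₙ = n!/12^n
a_{n+1}/aₙ = (n+1)!/12^(n+1) × 12^n/n!
= (n+1)/12
L = lim(n→∞) (n+1)/12 = ∞
L > 1 → series DIVERGES

Diverges (ratio test: L = ∞ > 1)


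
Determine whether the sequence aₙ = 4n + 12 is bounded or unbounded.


aₙ = 4n + 12 → as n→∞, aₙ→∞
No finite upper bound exists
The sequence is UNBOUNDED

Unbounded (aₙ → ∞ as n → ∞)


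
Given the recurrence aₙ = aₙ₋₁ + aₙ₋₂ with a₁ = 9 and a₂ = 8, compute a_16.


Computing iteratively: 9, 8, 17, 25, 42, 67, 109, 176, 285, 461, 746, 1207, ...
a_16 = 8273

a_16 = 8273


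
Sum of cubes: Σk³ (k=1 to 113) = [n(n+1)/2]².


n(n+1)/2 = 113×114/2 = 6441
Σk³ = 6441² = 41486481

Σk³ = 41486481


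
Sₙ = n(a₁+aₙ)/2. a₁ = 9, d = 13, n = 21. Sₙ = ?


aₙ = 9 + (21-1)×13 = 269
Sₙ = n(a₁+aₙ)/2 = 21×(9+269)/2
= 21×278/2 = 2919

S_21 = 2919


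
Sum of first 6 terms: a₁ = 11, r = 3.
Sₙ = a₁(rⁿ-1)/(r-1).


Sₙ = 11×(3^6 - 1)/(3 - 1)
= 11×(729 - 1)/2
= 11×728/2
= 4004

S_6 = 4004


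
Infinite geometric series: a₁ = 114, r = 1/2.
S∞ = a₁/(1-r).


S∞ = a₁/(1-r) = 114/(1 - 1/2)
= 114/(1/2)
= 228

S∞ = 228


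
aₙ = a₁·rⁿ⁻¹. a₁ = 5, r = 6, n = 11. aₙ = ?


aₙ = a₁·r^(n-1)
= 5×6^10
= 5×60466176
= 302330880

a_11 = 302330880


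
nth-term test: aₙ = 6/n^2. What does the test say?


lim(n→∞) 6/n^2 = 0
lim aₙ = 0 → nth-term test is INCONCLUSIVE
(Need other tests; this is actually a convergent p-series with p=2 > 1)

Inconclusive (lim aₙ = 0; need another test)


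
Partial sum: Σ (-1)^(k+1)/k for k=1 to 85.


S = 1 - 1/2 + 1/3 - 1/4 + 1/5 - 1/6 + 1/7 - 1/8 ± ...
= 0.699
(Full series converges to +ln(2) ≈ +0.6931)

S_85 = 0.699


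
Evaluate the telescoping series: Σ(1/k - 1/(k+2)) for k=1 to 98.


Telescoping with gap 2: two head and two tail terms survive.
= (1 + 1/2) - (1/99 + 1/100)
= 3/2 - 1/99 - 1/100 = 14651/9900

Sum = 14651/9900


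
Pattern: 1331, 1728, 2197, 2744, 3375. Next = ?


Pattern: perfect cubes: n³
Terms: 1331, 1728, 2197, 2744, 3375
Next term = 4096

Next term = 4096


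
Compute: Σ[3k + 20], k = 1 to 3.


Σ(3k+20) = 3·Σk + 20·n
= 3·6 + 20·3
= 18 + 60 = 78

Σ = 78


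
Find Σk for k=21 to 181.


Σₖ₌21^181 k = Σₖ₌₁^181 k − Σₖ₌₁^20 k
= 181·182/2 − 20·21/2
= 16471 − 210 = 16261

Σk = 16261


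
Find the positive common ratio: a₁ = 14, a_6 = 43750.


r^(n-1) = aₙ/a₁
r^5 = 43750/14 = 3125
r = 3125^(1/5)
= 5

r = 5


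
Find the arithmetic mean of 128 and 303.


AM = (128 + 303)/2 = 431/2 = 215.5

AM = 215.5


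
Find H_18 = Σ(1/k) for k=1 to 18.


H_18 = 1/1 + 1/2 + 1/3 + ... + 1/18
= 14274301/4084080
≈ 3.4951

H_18 = 14274301/4084080 ≈ 3.4951


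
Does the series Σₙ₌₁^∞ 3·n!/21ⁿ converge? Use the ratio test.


aₙ = 3·n!/21^n
a_{n+1}/aₙ = (n+1)!/21^(n+1) × 21^n/n!  (constant 3 cancels)
= (n+1)/21
L = lim(n→∞) (n+1)/21 = ∞
L > 1 → series DIVERGES

Diverges (ratio test: L = ∞ > 1)


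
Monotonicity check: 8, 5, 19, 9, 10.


Differences: -3, 14, -10, 1
Difference at position 2 is +14 (> 0) but position 1 is -3 (< 0) — sequence both rises and falls
→ NOT monotonic

Not monotonic


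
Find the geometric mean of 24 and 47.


GM = √(24×47) = √1128 = 33.5857

GM = 33.5857


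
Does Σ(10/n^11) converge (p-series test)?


p-series test: Σ c/n^p converges if p > 1, diverges if p ≤ 1 (constant c > 0 doesn't affect convergence).
p = 11
11 > 1 → CONVERGES

Converges (p = 11 > 1)


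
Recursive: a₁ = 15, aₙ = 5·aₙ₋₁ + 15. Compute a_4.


Computing step by step:
a_1 = 15
a_2 = 90
a_3 = 465
a_4 = 2340


a_4 = 2340


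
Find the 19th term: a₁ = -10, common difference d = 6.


aₙ = a₁ + (n-1)d
= -10 + (19-1)×6
= -10 + 108
= 98

a_19 = 98


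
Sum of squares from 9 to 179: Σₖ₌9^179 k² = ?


Σₖ₌9^179 k² = Σₖ₌₁^179 k² − Σₖ₌₁^8 k²
= 179·180·359/6 − 8·9·17/6
= 1927830 − 204 = 1927626

Σk² = 1927626


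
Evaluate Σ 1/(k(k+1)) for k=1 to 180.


1/(k(k+1)) = 1/k - 1/(k+1) (partial fractions)
Telescoping: Σ = 1 - 1/181 = 180/181

Sum = 180/181


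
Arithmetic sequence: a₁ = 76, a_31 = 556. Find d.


d = (aₙ - a₁)/(n-1)
= (556 - 76)/(31-1)
= 480/30 = 16

d = 16


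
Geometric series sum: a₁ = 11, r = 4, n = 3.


Sₙ = 11×(4^3 - 1)/(4 - 1)
= 11×(64 - 1)/3
= 11×63/3
= 231

S_3 = 231


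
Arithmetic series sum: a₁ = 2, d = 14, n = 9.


aₙ = 2 + (9-1)×14 = 114
Sₙ = n(a₁+aₙ)/2 = 9×(2+114)/2
= 9×116/2 = 522

S_9 = 522


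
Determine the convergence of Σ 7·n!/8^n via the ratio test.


aₙ = 7·n!/8^n
a_{n+1}/aₙ = (n+1)!/8^(n+1) × 8^n/n!  (constant 7 cancels)
= (n+1)/8
L = lim(n→∞) (n+1)/8 = ∞
L > 1 → series DIVERGES

Diverges (ratio test: L = ∞ > 1)


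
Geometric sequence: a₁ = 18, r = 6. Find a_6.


aₙ = a₁·r^(n-1)
= 18×6^5
= 18×7776
= 139968

a_6 = 139968


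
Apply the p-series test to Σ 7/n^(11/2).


p-series test: Σ c/n^p converges if p > 1, diverges if p ≤ 1 (constant c > 0 doesn't affect convergence).
p = 11/2
11/2 > 1 → CONVERGES

Converges (p = 11/2 > 1)


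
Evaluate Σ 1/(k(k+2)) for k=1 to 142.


1/(k(k+2)) = (1/2)·(1/k - 1/(k+2)) (partial fractions)
Telescoping: Σ = (1/2)·(1 + 1/2 - 1/143 - 1/144) = 30601/41184

Sum = 30601/41184


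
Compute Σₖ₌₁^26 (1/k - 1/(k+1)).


Telescoping: adjacent terms cancel.
= 1/1 - 1/27
= 1 - 1/27 = 26/27

Sum = 26/27


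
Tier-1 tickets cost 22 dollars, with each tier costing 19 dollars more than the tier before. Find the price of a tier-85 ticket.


aₙ = a₁ + (n-1)d
= 22 + (85-1)×19
= 22 + 1596
= 1618

a_85 = 1618


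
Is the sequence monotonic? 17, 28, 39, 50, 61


Differences: 11, 11, 11, 11
All differences > 0 → strictly INCREASING

Monotonically increasing


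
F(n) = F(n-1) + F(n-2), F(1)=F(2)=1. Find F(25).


Fibonacci sequence: 1, 1, 2, 3, 5, 8, 13, 21, 34, 55, 89, ...
F(25) = 75025

F(25) = 75025


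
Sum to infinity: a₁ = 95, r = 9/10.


S∞ = a₁/(1-r) = 95/(1 - 9/10)
= 95/(1/10)
= 950

S∞ = 950


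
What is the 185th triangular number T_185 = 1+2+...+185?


n(n+1)/2 = 185×186/2 = 34410/2 = 17205

Σk = 17205


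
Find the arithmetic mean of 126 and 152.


AM = (126 + 152)/2 = 278/2 = 139

AM = 139


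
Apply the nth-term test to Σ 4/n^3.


lim(n→∞) 4/n^3 = 0
lim aₙ = 0 → nth-term test is INCONCLUSIVE
(Need other tests; this is actually a convergent p-series with p=3 > 1)

Inconclusive (lim aₙ = 0; need another test)


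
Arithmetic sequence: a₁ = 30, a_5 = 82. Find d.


d = (aₙ - a₁)/(n-1)
= (82 - 30)/(5-1)
= 52/4 = 13

d = 13


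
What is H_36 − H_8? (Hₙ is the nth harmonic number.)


Σₖ₌9^36 1/k = 1/9 + 1/10 + 1/11 + ... + 1/36
= 2731856520727/1875370816800
≈ 1.4567

Sum = 2731856520727/1875370816800 ≈ 1.4567


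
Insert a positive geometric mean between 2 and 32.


GM = √(2×32) = √64 = 8

GM = 8


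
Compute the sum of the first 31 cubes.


n(n+1)/2 = 31×32/2 = 496
Σk³ = 496² = 246016

Σk³ = 246016


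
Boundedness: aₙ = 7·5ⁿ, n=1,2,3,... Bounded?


aₙ = 7·5ⁿ → as n→∞, aₙ→∞ (since base 5 > 1)
No finite upper bound exists
The sequence is UNBOUNDED

Unbounded (aₙ → ∞ as n → ∞)


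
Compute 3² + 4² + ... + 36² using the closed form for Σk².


Σₖ₌3^36 k² = Σₖ₌₁^36 k² − Σₖ₌₁^2 k²
= 36·37·73/6 − 2·3·5/6
= 16206 − 5 = 16201

Σk² = 16201


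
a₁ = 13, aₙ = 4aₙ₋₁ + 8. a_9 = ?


Computing step by step:
a_1 = 13
a_2 = 60
a_3 = 248
a_4 = 1000
a_5 = 4008
a_6 = 16040
a_7 = 64168
a_8 = 256680
a_9 = 1026728


a_9 = 1026728


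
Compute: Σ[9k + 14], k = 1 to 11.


Σ(9k+14) = 9·Σk + 14·n
= 9·66 + 14·11
= 594 + 154 = 748

Σ = 748


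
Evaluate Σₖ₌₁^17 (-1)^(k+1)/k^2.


S = 1 - 1/4 + 1/9 - 1/16 + 1/25 - 1/36 + 1/49 - 1/64 ± ...
= 0.8241
(Full series converges to +π²/12 ≈ +0.8225)

S_17 = 0.8241


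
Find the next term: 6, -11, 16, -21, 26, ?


Pattern: alternating sign, magnitude arithmetic (d=5)
Terms: 6, -11, 16, -21, 26
Next term = -31

Next term = -31


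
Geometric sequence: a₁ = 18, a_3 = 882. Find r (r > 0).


r^(n-1) = aₙ/a₁
r^2 = 882/18 = 49
r = 49^(1/2)
= ±7; taking r > 0 gives r = 7

r = 7


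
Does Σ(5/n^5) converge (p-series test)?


p-series test: Σ c/n^p converges if p > 1, diverges if p ≤ 1 (constant c > 0 doesn't affect convergence).
p = 5
5 > 1 → CONVERGES

Converges (p = 5 > 1)


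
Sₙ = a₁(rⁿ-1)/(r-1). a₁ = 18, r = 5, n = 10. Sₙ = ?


Sₙ = 18×(5^10 - 1)/(5 - 1)
= 18×(9765625 - 1)/4
= 18×9765624/4
= 43945308

S_10 = 43945308


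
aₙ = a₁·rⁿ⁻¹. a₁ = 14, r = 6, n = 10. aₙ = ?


aₙ = a₁·r^(n-1)
= 14×6^9
= 14×10077696
= 141087744

a_10 = 141087744


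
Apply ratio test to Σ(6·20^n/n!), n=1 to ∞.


aₙ = 6·20^n/n!
a_{n+1}/aₙ = 20^(n+1)/(n+1)! × n!/20^n  (constant 6 cancels)
= 20/(n+1)
L = lim(n→∞) 20/(n+1) = 0
L < 1 → series CONVERGES

Converges (ratio test: L = 0 < 1)


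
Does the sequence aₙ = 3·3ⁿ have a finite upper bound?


aₙ = 3·3ⁿ → as n→∞, aₙ→∞ (since base 3 > 1)
No finite upper bound exists
The sequence is UNBOUNDED

Unbounded (aₙ → ∞ as n → ∞)


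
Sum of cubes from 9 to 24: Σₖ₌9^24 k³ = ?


Σₖ₌9^24 k³ = [24·25/2]² − [8·9/2]²
= 90000 − 1296 = 88704

Σk³ = 88704


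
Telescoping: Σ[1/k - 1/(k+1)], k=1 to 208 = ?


Telescoping: adjacent terms cancel.
= 1/1 - 1/209
= 1 - 1/209 = 208/209

Sum = 208/209


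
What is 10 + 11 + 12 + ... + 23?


Σₖ₌10^23 k = Σₖ₌₁^23 k − Σₖ₌₁^9 k
= 23·24/2 − 9·10/2
= 276 − 45 = 231

Σk = 231


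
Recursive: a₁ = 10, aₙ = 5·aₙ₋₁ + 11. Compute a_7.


Computing step by step:
a_1 = 10
a_2 = 61
a_3 = 316
a_4 = 1591
a_5 = 7966
a_6 = 39841
a_7 = 199216


a_7 = 199216


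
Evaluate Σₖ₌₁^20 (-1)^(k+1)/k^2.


S = 1 - 1/4 + 1/9 - 1/16 + 1/25 - 1/36 + 1/49 - 1/64 ± ...
= 0.8213
(Full series converges to +π²/12 ≈ +0.8225)

S_20 = 0.8213


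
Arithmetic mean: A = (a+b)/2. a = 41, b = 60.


AM = (41 + 60)/2 = 101/2 = 50.5

AM = 50.5


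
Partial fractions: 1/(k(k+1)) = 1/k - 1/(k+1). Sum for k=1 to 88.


1/(k(k+1)) = 1/k - 1/(k+1) (partial fractions)
Telescoping: Σ = 1 - 1/89 = 88/89

Sum = 88/89


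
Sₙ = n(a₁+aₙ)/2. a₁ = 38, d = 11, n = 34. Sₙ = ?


aₙ = 38 + (34-1)×11 = 401
Sₙ = n(a₁+aₙ)/2 = 34×(38+401)/2
= 34×439/2 = 7463

S_34 = 7463


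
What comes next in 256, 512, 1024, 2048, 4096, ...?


Pattern: powers of 2: 2ⁿ
Terms: 256, 512, 1024, 2048, 4096
Next term = 8192

Next term = 8192


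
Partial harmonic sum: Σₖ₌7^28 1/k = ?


Σₖ₌7^28 1/k = 1/7 + 1/8 + 1/9 + ... + 1/28
= 118636677563/80313433200
≈ 1.4772

Sum = 118636677563/80313433200 ≈ 1.4772


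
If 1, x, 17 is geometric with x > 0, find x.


GM = √(1×17) = √17 = 4.1231

GM = 4.1231


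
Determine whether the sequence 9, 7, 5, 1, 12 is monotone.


Differences: -2, -2, -4, 11
Difference at position 4 is +11 (> 0) but position 1 is -2 (< 0) — sequence both rises and falls
→ NOT monotonic

Not monotonic


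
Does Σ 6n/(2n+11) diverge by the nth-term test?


lim(n→∞) 6n/(2n+11) = 6/2 = 3  (divide numerator and denominator by n)
lim aₙ = 3 ≠ 0 → series DIVERGES

Diverges (lim aₙ = 3 ≠ 0)


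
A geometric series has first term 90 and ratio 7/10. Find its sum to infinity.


S∞ = a₁/(1-r) = 90/(1 - 7/10)
= 90/(3/10)
= 300

S∞ = 300


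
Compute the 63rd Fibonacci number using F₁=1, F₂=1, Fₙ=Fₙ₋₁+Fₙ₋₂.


Fibonacci sequence: 1, 1, 2, 3, 5, 8, 13, 21, 34, 55, 89, ...
F(63) = 6557470319842

F(63) = 6557470319842


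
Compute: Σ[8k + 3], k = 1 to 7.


Σ(8k+3) = 8·Σk + 3·n
= 8·28 + 3·7
= 224 + 21 = 245

Σ = 245


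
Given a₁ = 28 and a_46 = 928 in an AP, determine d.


d = (aₙ - a₁)/(n-1)
= (928 - 28)/(46-1)
= 900/45 = 20

d = 20


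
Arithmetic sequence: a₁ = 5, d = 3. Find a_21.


aₙ = a₁ + (n-1)d
= 5 + (21-1)×3
= 5 + 60
= 65

a_21 = 65


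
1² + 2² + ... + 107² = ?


n = 107
n(n+1)(2n+1)/6 = 107×108×215/6
= 2484540/6 = 414090

Σk² = 414090


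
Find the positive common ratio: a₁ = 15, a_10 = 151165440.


r^(n-1) = aₙ/a₁
r^9 = 151165440/15 = 10077696
r = 10077696^(1/9)
= 6

r = 6


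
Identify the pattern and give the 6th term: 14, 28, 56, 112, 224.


Pattern: geometric (r=2)
Terms: 14, 28, 56, 112, 224
Next term = 448

Next term = 448


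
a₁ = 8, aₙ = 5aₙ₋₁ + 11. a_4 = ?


Computing step by step:
a_1 = 8
a_2 = 51
a_3 = 266
a_4 = 1341


a_4 = 1341


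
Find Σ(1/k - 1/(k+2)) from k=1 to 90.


Telescoping with gap 2: two head and two tail terms survive.
= (1 + 1/2) - (1/91 + 1/92)
= 3/2 - 1/91 - 1/92 = 12375/8372

Sum = 12375/8372


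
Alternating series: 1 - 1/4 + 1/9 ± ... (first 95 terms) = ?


S = 1 - 1/4 + 1/9 - 1/16 + 1/25 - 1/36 + 1/49 - 1/64 ± ...
= 0.8225
(Full series converges to +π²/12 ≈ +0.8225)

S_95 = 0.8225


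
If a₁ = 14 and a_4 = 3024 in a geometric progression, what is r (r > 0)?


r^(n-1) = aₙ/a₁
r^3 = 3024/14 = 216
r = 216^(1/3)
= 6

r = 6


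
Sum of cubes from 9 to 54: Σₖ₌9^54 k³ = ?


Σₖ₌9^54 k³ = [54·55/2]² − [8·9/2]²
= 2205225 − 1296 = 2203929

Σk³ = 2203929


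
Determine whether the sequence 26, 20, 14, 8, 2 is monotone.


Differences: -6, -6, -6, -6
All differences < 0 → strictly DECREASING

Monotonically decreasing


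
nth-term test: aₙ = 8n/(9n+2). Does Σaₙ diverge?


lim(n→∞) 8n/(9n+2) = 8/9 = 8/9  (divide numerator and denominator by n)
lim aₙ = 8/9 ≠ 0 → series DIVERGES

Diverges (lim aₙ = 8/9 ≠ 0)


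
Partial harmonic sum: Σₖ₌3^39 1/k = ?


Σₖ₌3^39 1/k = 1/3 + 1/4 + 1/5 + ... + 1/39
= 1337453792828233/485721041551200
≈ 2.7535

Sum = 1337453792828233/485721041551200 ≈ 2.7535


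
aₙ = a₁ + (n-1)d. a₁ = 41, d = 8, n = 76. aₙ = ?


aₙ = a₁ + (n-1)d
= 41 + (76-1)×8
= 41 + 600
= 641

a_76 = 641
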